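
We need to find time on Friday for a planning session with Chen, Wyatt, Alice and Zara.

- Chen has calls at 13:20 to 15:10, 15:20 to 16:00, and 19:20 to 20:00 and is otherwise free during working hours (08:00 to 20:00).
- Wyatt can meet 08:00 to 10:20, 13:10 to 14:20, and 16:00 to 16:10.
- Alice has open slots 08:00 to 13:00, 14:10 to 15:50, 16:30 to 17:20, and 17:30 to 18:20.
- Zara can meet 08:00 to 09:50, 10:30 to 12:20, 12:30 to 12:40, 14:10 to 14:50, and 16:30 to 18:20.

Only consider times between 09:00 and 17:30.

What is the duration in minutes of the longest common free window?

50 minutes

Chen free within 08:00–20:00: 08:00–13:20, 15:10–15:20, 16:00–19:20.
Chen ∩ Wyatt: 08:00–10:20, 13:10–13:20, 16:00–16:10.
Chen ∩ Wyatt ∩ Alice: 08:00–10:20.
Chen ∩ Wyatt ∩ Alice ∩ Zara: 08:00–09:50.
Restricted to 09:00–17:30: 09:00–09:50.
Single common window of 50 minutes.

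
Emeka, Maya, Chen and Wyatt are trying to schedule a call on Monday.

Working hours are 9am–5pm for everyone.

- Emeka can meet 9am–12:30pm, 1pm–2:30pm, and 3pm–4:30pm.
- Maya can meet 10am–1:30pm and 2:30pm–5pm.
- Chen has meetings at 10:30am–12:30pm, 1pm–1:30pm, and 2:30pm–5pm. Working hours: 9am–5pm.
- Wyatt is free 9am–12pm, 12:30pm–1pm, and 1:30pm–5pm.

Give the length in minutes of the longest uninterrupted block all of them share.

30 minutes

Chen free within 09:00–17:00: 09:00–10:30, 12:30–13:00, 13:30–14:30.
Emeka ∩ Maya: 10:00–12:30, 13:00–13:30, 15:00–16:30.
Emeka ∩ Maya ∩ Chen: 10:00–10:30.
Emeka ∩ Maya ∩ Chen ∩ Wyatt: 10:00–10:30.
Single common window of 30 minutes.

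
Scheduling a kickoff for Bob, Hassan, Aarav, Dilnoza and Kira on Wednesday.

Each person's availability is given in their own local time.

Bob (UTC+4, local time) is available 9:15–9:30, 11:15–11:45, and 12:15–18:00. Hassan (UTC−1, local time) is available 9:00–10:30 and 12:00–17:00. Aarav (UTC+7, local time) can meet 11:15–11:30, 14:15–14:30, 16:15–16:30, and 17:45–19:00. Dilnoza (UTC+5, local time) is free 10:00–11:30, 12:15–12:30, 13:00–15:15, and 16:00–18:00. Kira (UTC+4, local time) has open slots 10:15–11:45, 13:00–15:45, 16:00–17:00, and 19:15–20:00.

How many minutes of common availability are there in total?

Bob → UTC: 05:15–05:30, 07:15–07:45, 08:15–14:00.
Hassan → UTC: 10:00–11:30, 13:00–18:00.
Aarav → UTC: 04:15–04:30, 07:15–07:30, 09:15–09:30, 10:45–12:00.
Dilnoza → UTC: 05:00–06:30, 07:15–07:30, 08:00–10:15, 11:00–13:00.
Kira → UTC: 06:15–07:45, 09:00–11:45, 12:00–13:00, 15:15–16:00.
Bob ∩ Hassan: 10:00–11:30, 13:00–14:00.
Bob ∩ Hassan ∩ Aarav: 10:45–11:30.
Bob ∩ Hassan ∩ Aarav ∩ Dilnoza: 11:00–11:30.
Bob ∩ Hassan ∩ Aarav ∩ Dilnoza ∩ Kira: 11:00–11:30.
Total common minutes: 30.

30 minutes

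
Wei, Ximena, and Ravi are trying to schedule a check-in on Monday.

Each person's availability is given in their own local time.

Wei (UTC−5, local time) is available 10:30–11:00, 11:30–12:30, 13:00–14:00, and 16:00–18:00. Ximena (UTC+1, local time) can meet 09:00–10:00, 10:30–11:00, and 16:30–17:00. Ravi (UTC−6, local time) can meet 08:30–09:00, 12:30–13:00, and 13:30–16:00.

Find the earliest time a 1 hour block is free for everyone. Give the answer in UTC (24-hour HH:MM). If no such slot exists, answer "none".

none

Wei → UTC: 15:30–16:00, 16:30–17:30, 18:00–19:00, 21:00–23:00.
Ximena → UTC: 08:00–09:00, 09:30–10:00, 15:30–16:00.
Ravi → UTC: 14:30–15:00, 18:30–19:00, 19:30–22:00.
Wei ∩ Ximena: 15:30–16:00.
Wei ∩ Ximena ∩ Ravi: (none).
Windows ≥ 60 min: (none).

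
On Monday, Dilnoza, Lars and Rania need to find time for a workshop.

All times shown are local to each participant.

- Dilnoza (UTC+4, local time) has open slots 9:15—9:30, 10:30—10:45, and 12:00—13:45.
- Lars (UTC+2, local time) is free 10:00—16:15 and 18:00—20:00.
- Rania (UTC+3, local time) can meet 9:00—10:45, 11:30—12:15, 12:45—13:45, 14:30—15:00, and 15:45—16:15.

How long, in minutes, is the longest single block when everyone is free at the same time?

45 minutes

Dilnoza → UTC: 05:15–05:30, 06:30–06:45, 08:00–09:45.
Lars → UTC: 08:00–14:15, 16:00–18:00.
Rania → UTC: 06:00–07:45, 08:30–09:15, 09:45–10:45, 11:30–12:00, 12:45–13:15.
Dilnoza ∩ Lars: 08:00–09:45.
Dilnoza ∩ Lars ∩ Rania: 08:30–09:15.
Single common window of 45 minutes.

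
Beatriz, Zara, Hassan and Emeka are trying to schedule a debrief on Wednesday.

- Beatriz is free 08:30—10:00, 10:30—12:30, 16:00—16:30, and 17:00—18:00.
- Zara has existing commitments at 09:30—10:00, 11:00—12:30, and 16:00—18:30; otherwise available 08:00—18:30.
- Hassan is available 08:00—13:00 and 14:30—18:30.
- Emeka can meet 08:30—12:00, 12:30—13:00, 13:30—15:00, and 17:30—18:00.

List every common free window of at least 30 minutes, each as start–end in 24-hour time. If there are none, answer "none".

Zara free within 08:00–18:30: 08:00–09:30, 10:00–11:00, 12:30–16:00.
Beatriz ∩ Zara: 08:30–09:30, 10:30–11:00.
Beatriz ∩ Zara ∩ Hassan: 08:30–09:30, 10:30–11:00.
Beatriz ∩ Zara ∩ Hassan ∩ Emeka: 08:30–09:30, 10:30–11:00.
Windows ≥ 30 min: 08:30–09:30, 10:30–11:00.

08:30–09:30, 10:30–11:00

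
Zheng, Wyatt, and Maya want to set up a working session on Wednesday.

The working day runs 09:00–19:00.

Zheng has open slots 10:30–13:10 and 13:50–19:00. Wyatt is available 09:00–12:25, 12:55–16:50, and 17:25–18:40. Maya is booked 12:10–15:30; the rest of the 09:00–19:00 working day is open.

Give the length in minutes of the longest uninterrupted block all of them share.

100 minutes

Maya free within 09:00–19:00: 09:00–12:10, 15:30–19:00.
Zheng ∩ Wyatt: 10:30–12:25, 12:55–13:10, 13:50–16:50, 17:25–18:40.
Zheng ∩ Wyatt ∩ Maya: 10:30–12:10, 15:30–16:50, 17:25–18:40.
Common window lengths: 100, 80, 75 min; longest is 100.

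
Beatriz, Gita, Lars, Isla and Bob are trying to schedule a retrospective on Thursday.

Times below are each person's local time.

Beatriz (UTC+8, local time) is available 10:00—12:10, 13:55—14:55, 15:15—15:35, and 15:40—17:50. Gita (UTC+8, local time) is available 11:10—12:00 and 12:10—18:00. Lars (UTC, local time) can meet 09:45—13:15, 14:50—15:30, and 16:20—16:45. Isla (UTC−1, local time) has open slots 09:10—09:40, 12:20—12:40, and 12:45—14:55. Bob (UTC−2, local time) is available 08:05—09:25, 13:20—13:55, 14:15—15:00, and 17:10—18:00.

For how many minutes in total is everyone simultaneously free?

0 minutes

Beatriz → UTC: 02:00–04:10, 05:55–06:55, 07:15–07:35, 07:40–09:50.
Gita → UTC: 03:10–04:00, 04:10–10:00.
Lars → UTC: 09:45–13:15, 14:50–15:30, 16:20–16:45.
Isla → UTC: 10:10–10:40, 13:20–13:40, 13:45–15:55.
Bob → UTC: 10:05–11:25, 15:20–15:55, 16:15–17:00, 19:10–20:00.
Beatriz ∩ Gita: 03:10–04:00, 05:55–06:55, 07:15–07:35, 07:40–09:50.
Beatriz ∩ Gita ∩ Lars: 09:45–09:50.
Beatriz ∩ Gita ∩ Lars ∩ Isla: (none).
Beatriz ∩ Gita ∩ Lars ∩ Isla ∩ Bob: (none).
Total common minutes: 0.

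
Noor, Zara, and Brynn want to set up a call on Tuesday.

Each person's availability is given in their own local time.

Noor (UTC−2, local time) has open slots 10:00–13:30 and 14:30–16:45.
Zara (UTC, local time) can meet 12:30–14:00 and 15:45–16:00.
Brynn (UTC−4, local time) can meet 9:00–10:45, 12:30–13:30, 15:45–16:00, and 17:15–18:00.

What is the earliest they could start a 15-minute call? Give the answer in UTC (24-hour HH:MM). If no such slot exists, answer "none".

13:00

Noor → UTC: 12:00–15:30, 16:30–18:45.
Zara → UTC: 12:30–14:00, 15:45–16:00.
Brynn → UTC: 13:00–14:45, 16:30–17:30, 19:45–20:00, 21:15–22:00.
Noor ∩ Zara: 12:30–14:00.
Noor ∩ Zara ∩ Brynn: 13:00–14:00.
Windows ≥ 15 min: 13:00–14:00.
Earliest such window starts at 13:00.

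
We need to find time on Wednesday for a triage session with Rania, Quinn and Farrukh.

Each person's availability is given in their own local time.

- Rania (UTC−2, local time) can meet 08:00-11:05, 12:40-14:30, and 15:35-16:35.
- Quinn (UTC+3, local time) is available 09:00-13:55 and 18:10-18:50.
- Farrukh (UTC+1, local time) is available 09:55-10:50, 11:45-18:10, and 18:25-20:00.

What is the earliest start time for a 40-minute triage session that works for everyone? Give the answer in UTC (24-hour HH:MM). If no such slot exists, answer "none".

Rania → UTC: 10:00–13:05, 14:40–16:30, 17:35–18:35.
Quinn → UTC: 06:00–10:55, 15:10–15:50.
Farrukh → UTC: 08:55–09:50, 10:45–17:10, 17:25–19:00.
Rania ∩ Quinn: 10:00–10:55, 15:10–15:50.
Rania ∩ Quinn ∩ Farrukh: 10:45–10:55, 15:10–15:50.
Windows ≥ 40 min: 15:10–15:50.
Earliest such window starts at 15:10.

15:10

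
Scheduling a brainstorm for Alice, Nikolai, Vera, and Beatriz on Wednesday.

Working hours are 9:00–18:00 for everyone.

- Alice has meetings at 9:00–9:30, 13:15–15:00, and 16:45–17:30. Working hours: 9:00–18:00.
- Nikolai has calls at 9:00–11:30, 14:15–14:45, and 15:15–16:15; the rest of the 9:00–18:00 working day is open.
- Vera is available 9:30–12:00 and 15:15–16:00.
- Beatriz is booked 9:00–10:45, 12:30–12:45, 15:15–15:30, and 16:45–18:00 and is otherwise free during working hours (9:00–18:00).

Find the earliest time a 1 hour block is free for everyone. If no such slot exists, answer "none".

none

Alice free within 09:00–18:00: 09:30–13:15, 15:00–16:45, 17:30–18:00.
Nikolai free within 09:00–18:00: 11:30–14:15, 14:45–15:15, 16:15–18:00.
Beatriz free within 09:00–18:00: 10:45–12:30, 12:45–15:15, 15:30–16:45.
Alice ∩ Nikolai: 11:30–13:15, 15:00–15:15, 16:15–16:45, 17:30–18:00.
Alice ∩ Nikolai ∩ Vera: 11:30–12:00.
Alice ∩ Nikolai ∩ Vera ∩ Beatriz: 11:30–12:00.
Windows ≥ 60 min: (none).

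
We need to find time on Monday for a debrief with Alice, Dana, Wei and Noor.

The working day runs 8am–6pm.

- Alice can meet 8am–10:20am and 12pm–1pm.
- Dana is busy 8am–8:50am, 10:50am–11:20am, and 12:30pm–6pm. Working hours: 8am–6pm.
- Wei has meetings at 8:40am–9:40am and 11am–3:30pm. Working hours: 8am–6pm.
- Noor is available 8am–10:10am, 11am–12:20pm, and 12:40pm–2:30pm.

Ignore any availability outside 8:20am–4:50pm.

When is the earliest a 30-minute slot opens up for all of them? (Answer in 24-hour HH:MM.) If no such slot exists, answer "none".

Dana free within 08:00–18:00: 08:50–10:50, 11:20–12:30.
Wei free within 08:00–18:00: 08:00–08:40, 09:40–11:00, 15:30–18:00.
Alice ∩ Dana: 08:50–10:20, 12:00–12:30.
Alice ∩ Dana ∩ Wei: 09:40–10:20.
Alice ∩ Dana ∩ Wei ∩ Noor: 09:40–10:10.
Restricted to 08:20–16:50: 09:40–10:10.
Windows ≥ 30 min: 09:40–10:10.
Earliest such window starts at 09:40.

09:40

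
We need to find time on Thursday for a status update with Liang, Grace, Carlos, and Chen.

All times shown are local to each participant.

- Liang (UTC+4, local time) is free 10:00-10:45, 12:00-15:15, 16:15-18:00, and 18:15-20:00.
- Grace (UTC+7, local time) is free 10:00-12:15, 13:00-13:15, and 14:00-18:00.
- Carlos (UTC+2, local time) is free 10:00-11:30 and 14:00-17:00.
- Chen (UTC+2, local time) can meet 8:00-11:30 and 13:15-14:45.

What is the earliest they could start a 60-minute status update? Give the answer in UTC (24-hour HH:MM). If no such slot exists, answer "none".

Liang → UTC: 06:00–06:45, 08:00–11:15, 12:15–14:00, 14:15–16:00.
Grace → UTC: 03:00–05:15, 06:00–06:15, 07:00–11:00.
Carlos → UTC: 08:00–09:30, 12:00–15:00.
Chen → UTC: 06:00–09:30, 11:15–12:45.
Liang ∩ Grace: 06:00–06:15, 08:00–11:00.
Liang ∩ Grace ∩ Carlos: 08:00–09:30.
Liang ∩ Grace ∩ Carlos ∩ Chen: 08:00–09:30.
Windows ≥ 60 min: 08:00–09:30.
Earliest such window starts at 08:00.

08:00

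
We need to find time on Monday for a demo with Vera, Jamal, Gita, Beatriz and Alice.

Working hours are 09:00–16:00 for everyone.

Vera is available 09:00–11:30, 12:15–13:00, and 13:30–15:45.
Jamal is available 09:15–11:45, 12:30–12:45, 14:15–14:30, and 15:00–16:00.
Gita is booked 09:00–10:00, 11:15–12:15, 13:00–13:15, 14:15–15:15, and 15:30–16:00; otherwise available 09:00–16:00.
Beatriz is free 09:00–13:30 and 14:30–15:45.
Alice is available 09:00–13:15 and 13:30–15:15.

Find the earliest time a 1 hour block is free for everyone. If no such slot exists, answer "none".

10:00

Gita free within 09:00–16:00: 10:00–11:15, 12:15–13:00, 13:15–14:15, 15:15–15:30.
Vera ∩ Jamal: 09:15–11:30, 12:30–12:45, 14:15–14:30, 15:00–15:45.
Vera ∩ Jamal ∩ Gita: 10:00–11:15, 12:30–12:45, 15:15–15:30.
Vera ∩ Jamal ∩ Gita ∩ Beatriz: 10:00–11:15, 12:30–12:45, 15:15–15:30.
Vera ∩ Jamal ∩ Gita ∩ Beatriz ∩ Alice: 10:00–11:15, 12:30–12:45.
Windows ≥ 60 min: 10:00–11:15.
Earliest such window starts at 10:00.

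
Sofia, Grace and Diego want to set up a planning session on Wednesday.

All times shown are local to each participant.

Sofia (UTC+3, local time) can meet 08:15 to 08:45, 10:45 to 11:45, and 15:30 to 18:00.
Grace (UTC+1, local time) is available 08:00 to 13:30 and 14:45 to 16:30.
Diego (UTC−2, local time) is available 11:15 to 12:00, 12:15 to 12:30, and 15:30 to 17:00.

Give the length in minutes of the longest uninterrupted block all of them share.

Sofia → UTC: 05:15–05:45, 07:45–08:45, 12:30–15:00.
Grace → UTC: 07:00–12:30, 13:45–15:30.
Diego → UTC: 13:15–14:00, 14:15–14:30, 17:30–19:00.
Sofia ∩ Grace: 07:45–08:45, 13:45–15:00.
Sofia ∩ Grace ∩ Diego: 13:45–14:00, 14:15–14:30.
Common window lengths: 15, 15 min; longest is 15.

15 minutes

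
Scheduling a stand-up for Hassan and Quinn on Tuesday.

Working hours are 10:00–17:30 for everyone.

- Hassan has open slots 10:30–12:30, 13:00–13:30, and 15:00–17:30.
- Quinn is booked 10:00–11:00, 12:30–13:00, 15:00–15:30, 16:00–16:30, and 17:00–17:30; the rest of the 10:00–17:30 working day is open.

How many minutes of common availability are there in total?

Quinn free within 10:00–17:30: 11:00–12:30, 13:00–15:00, 15:30–16:00, 16:30–17:00.
Hassan ∩ Quinn: 11:00–12:30, 13:00–13:30, 15:30–16:00, 16:30–17:00.
Total common minutes: 90 + 30 + 30 + 30 = 180.

180 minutes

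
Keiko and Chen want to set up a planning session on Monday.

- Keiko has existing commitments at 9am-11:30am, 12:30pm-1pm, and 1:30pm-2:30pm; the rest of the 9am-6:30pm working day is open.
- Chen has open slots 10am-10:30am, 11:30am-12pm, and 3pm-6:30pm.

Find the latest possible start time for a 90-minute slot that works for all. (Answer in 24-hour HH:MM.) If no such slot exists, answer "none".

17:00

Keiko free within 09:00–18:30: 11:30–12:30, 13:00–13:30, 14:30–18:30.
Keiko ∩ Chen: 11:30–12:00, 15:00–18:30.
Windows ≥ 90 min: 15:00–18:30.
Latest start in the last window 15:00–18:30 is 18:30 − 90 min = 17:00.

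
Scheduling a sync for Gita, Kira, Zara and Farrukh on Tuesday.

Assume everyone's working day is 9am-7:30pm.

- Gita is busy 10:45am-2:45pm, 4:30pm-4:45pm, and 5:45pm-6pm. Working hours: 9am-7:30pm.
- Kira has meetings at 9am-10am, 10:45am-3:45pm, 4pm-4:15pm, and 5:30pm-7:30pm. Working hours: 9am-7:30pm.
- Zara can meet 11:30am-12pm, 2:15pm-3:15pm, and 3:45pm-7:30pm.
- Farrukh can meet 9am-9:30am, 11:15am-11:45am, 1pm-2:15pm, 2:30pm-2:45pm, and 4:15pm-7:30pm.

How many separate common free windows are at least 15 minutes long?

Gita free within 09:00–19:30: 09:00–10:45, 14:45–16:30, 16:45–17:45, 18:00–19:30.
Kira free within 09:00–19:30: 10:00–10:45, 15:45–16:00, 16:15–17:30.
Gita ∩ Kira: 10:00–10:45, 15:45–16:00, 16:15–16:30, 16:45–17:30.
Gita ∩ Kira ∩ Zara: 15:45–16:00, 16:15–16:30, 16:45–17:30.
Gita ∩ Kira ∩ Zara ∩ Farrukh: 16:15–16:30, 16:45–17:30.
Windows ≥ 15 min: 16:15–16:30, 16:45–17:30.
That's 2 windows.

2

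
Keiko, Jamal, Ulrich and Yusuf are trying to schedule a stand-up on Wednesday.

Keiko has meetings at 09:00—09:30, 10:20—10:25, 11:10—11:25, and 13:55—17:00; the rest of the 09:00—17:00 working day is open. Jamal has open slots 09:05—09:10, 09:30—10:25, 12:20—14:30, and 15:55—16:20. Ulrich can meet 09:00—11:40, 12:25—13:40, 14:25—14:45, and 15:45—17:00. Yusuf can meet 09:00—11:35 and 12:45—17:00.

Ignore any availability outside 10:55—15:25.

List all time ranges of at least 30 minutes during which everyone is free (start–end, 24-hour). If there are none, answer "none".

12:45–13:40

Keiko free within 09:00–17:00: 09:30–10:20, 10:25–11:10, 11:25–13:55.
Keiko ∩ Jamal: 09:30–10:20, 12:20–13:55.
Keiko ∩ Jamal ∩ Ulrich: 09:30–10:20, 12:25–13:40.
Keiko ∩ Jamal ∩ Ulrich ∩ Yusuf: 09:30–10:20, 12:45–13:40.
Restricted to 10:55–15:25: 12:45–13:40.
Windows ≥ 30 min: 12:45–13:40.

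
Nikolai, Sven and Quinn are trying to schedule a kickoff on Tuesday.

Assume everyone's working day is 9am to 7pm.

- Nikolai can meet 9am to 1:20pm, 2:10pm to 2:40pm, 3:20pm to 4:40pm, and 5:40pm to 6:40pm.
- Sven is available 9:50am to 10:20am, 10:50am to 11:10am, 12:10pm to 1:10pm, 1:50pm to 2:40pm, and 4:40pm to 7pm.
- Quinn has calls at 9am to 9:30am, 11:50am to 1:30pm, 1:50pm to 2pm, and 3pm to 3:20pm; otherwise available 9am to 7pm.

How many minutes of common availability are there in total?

Quinn free within 09:00–19:00: 09:30–11:50, 13:30–13:50, 14:00–15:00, 15:20–19:00.
Nikolai ∩ Sven: 09:50–10:20, 10:50–11:10, 12:10–13:10, 14:10–14:40, 17:40–18:40.
Nikolai ∩ Sven ∩ Quinn: 09:50–10:20, 10:50–11:10, 14:10–14:40, 17:40–18:40.
Total common minutes: 30 + 20 + 30 + 60 = 140.

140 minutes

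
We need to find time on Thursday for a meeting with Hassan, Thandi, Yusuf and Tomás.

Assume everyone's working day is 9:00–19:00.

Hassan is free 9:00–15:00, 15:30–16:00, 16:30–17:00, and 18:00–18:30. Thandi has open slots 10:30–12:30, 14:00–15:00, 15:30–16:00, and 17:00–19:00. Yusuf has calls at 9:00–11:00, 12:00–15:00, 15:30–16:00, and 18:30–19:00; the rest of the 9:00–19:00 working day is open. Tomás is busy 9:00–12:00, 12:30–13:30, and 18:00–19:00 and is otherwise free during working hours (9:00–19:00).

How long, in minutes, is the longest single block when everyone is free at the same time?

Yusuf free within 09:00–19:00: 11:00–12:00, 15:00–15:30, 16:00–18:30.
Tomás free within 09:00–19:00: 12:00–12:30, 13:30–18:00.
Hassan ∩ Thandi: 10:30–12:30, 14:00–15:00, 15:30–16:00, 18:00–18:30.
Hassan ∩ Thandi ∩ Yusuf: 11:00–12:00, 18:00–18:30.
Hassan ∩ Thandi ∩ Yusuf ∩ Tomás: (none).
No common window.

0 minutes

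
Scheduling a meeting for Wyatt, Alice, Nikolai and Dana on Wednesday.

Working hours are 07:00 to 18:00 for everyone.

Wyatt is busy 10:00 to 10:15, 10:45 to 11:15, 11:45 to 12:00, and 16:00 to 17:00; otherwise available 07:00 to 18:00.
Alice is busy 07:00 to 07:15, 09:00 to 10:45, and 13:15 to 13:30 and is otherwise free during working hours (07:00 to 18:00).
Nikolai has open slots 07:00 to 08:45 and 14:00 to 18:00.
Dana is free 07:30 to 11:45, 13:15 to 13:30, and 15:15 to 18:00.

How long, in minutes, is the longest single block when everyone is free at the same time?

Wyatt free within 07:00–18:00: 07:00–10:00, 10:15–10:45, 11:15–11:45, 12:00–16:00, 17:00–18:00.
Alice free within 07:00–18:00: 07:15–09:00, 10:45–13:15, 13:30–18:00.
Wyatt ∩ Alice: 07:15–09:00, 11:15–11:45, 12:00–13:15, 13:30–16:00, 17:00–18:00.
Wyatt ∩ Alice ∩ Nikolai: 07:15–08:45, 14:00–16:00, 17:00–18:00.
Wyatt ∩ Alice ∩ Nikolai ∩ Dana: 07:30–08:45, 15:15–16:00, 17:00–18:00.
Common window lengths: 75, 45, 60 min; longest is 75.

75 minutes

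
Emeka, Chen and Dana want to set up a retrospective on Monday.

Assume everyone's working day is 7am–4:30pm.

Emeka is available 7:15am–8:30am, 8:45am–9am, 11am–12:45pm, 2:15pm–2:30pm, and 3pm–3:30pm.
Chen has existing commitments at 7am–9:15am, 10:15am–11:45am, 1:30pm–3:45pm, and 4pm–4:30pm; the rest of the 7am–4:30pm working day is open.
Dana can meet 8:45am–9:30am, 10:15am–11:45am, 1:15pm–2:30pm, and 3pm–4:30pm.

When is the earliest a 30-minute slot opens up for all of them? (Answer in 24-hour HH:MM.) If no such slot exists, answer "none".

Chen free within 07:00–16:30: 09:15–10:15, 11:45–13:30, 15:45–16:00.
Emeka ∩ Chen: 11:45–12:45.
Emeka ∩ Chen ∩ Dana: (none).
Windows ≥ 30 min: (none).

none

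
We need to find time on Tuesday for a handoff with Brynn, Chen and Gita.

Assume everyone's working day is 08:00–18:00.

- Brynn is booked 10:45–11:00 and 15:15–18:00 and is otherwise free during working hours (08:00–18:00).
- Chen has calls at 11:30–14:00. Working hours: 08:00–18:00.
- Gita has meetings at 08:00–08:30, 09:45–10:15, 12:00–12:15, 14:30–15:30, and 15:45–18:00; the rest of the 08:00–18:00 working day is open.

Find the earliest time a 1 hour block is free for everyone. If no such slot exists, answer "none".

08:30

Brynn free within 08:00–18:00: 08:00–10:45, 11:00–15:15.
Chen free within 08:00–18:00: 08:00–11:30, 14:00–18:00.
Gita free within 08:00–18:00: 08:30–09:45, 10:15–12:00, 12:15–14:30, 15:30–15:45.
Brynn ∩ Chen: 08:00–10:45, 11:00–11:30, 14:00–15:15.
Brynn ∩ Chen ∩ Gita: 08:30–09:45, 10:15–10:45, 11:00–11:30, 14:00–14:30.
Windows ≥ 60 min: 08:30–09:45.
Earliest such window starts at 08:30.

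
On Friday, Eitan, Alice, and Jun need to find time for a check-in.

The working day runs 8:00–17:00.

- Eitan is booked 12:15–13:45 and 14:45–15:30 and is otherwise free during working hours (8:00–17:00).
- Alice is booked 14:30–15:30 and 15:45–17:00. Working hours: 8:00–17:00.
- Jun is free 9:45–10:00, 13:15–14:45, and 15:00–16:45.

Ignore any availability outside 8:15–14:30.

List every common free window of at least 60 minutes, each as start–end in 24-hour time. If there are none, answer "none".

none

Eitan free within 08:00–17:00: 08:00–12:15, 13:45–14:45, 15:30–17:00.
Alice free within 08:00–17:00: 08:00–14:30, 15:30–15:45.
Eitan ∩ Alice: 08:00–12:15, 13:45–14:30, 15:30–15:45.
Eitan ∩ Alice ∩ Jun: 09:45–10:00, 13:45–14:30, 15:30–15:45.
Restricted to 08:15–14:30: 09:45–10:00, 13:45–14:30.
Windows ≥ 60 min: (none).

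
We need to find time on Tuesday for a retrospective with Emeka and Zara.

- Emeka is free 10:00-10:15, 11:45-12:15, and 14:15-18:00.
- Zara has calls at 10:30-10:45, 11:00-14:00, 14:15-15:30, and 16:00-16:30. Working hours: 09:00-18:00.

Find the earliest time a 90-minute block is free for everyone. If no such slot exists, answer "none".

16:30

Zara free within 09:00–18:00: 09:00–10:30, 10:45–11:00, 14:00–14:15, 15:30–16:00, 16:30–18:00.
Emeka ∩ Zara: 10:00–10:15, 15:30–16:00, 16:30–18:00.
Windows ≥ 90 min: 16:30–18:00.
Earliest such window starts at 16:30.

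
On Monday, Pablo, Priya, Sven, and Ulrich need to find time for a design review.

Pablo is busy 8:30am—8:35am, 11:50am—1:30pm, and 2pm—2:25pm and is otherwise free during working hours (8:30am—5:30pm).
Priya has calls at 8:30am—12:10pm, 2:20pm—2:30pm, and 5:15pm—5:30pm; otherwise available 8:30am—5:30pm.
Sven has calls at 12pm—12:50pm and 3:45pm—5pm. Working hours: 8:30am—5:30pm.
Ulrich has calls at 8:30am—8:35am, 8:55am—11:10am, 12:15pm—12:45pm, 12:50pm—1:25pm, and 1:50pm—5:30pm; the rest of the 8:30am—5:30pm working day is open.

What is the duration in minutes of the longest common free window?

20 minutes

Pablo free within 08:30–17:30: 08:35–11:50, 13:30–14:00, 14:25–17:30.
Priya free within 08:30–17:30: 12:10–14:20, 14:30–17:15.
Sven free within 08:30–17:30: 08:30–12:00, 12:50–15:45, 17:00–17:30.
Ulrich free within 08:30–17:30: 08:35–08:55, 11:10–12:15, 12:45–12:50, 13:25–13:50.
Pablo ∩ Priya: 13:30–14:00, 14:30–17:15.
Pablo ∩ Priya ∩ Sven: 13:30–14:00, 14:30–15:45, 17:00–17:15.
Pablo ∩ Priya ∩ Sven ∩ Ulrich: 13:30–13:50.
Single common window of 20 minutes.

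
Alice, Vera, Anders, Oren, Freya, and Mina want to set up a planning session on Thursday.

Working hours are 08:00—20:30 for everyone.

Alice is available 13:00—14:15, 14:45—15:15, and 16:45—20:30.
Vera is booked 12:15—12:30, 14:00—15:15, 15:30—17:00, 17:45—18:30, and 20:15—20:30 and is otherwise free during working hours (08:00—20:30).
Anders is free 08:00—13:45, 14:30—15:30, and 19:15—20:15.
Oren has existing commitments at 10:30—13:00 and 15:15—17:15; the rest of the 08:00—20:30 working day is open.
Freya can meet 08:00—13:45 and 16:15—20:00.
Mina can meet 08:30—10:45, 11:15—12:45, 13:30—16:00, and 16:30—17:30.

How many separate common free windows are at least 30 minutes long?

0

Vera free within 08:00–20:30: 08:00–12:15, 12:30–14:00, 15:15–15:30, 17:00–17:45, 18:30–20:15.
Oren free within 08:00–20:30: 08:00–10:30, 13:00–15:15, 17:15–20:30.
Alice ∩ Vera: 13:00–14:00, 17:00–17:45, 18:30–20:15.
Alice ∩ Vera ∩ Anders: 13:00–13:45, 19:15–20:15.
Alice ∩ Vera ∩ Anders ∩ Oren: 13:00–13:45, 19:15–20:15.
Alice ∩ Vera ∩ Anders ∩ Oren ∩ Freya: 13:00–13:45, 19:15–20:00.
Alice ∩ Vera ∩ Anders ∩ Oren ∩ Freya ∩ Mina: 13:30–13:45.
Windows ≥ 30 min: (none).
That's 0 windows.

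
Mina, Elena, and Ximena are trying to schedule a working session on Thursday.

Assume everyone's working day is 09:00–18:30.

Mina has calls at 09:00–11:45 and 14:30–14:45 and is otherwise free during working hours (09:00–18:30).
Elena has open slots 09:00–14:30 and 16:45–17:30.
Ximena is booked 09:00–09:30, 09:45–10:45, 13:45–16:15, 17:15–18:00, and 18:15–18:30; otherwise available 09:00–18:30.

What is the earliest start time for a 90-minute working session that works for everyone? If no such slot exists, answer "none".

Mina free within 09:00–18:30: 11:45–14:30, 14:45–18:30.
Ximena free within 09:00–18:30: 09:30–09:45, 10:45–13:45, 16:15–17:15, 18:00–18:15.
Mina ∩ Elena: 11:45–14:30, 16:45–17:30.
Mina ∩ Elena ∩ Ximena: 11:45–13:45, 16:45–17:15.
Windows ≥ 90 min: 11:45–13:45.
Earliest such window starts at 11:45.

11:45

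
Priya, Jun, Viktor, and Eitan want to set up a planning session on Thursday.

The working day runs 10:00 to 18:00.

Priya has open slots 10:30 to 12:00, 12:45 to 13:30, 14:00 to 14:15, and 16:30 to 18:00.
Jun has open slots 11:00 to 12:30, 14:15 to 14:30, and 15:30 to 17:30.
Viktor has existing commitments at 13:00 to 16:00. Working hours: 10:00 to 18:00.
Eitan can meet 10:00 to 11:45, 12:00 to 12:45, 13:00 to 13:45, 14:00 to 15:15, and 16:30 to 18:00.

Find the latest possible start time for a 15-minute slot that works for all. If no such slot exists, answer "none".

Viktor free within 10:00–18:00: 10:00–13:00, 16:00–18:00.
Priya ∩ Jun: 11:00–12:00, 16:30–17:30.
Priya ∩ Jun ∩ Viktor: 11:00–12:00, 16:30–17:30.
Priya ∩ Jun ∩ Viktor ∩ Eitan: 11:00–11:45, 16:30–17:30.
Windows ≥ 15 min: 11:00–11:45, 16:30–17:30.
Latest start in the last window 16:30–17:30 is 17:30 − 15 min = 17:15.

17:15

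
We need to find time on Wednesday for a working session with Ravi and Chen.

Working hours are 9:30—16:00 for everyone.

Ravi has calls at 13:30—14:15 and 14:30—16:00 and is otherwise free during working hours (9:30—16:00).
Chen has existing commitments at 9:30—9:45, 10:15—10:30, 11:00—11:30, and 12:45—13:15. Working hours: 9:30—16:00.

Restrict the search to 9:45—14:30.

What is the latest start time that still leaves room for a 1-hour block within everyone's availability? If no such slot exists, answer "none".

Ravi free within 09:30–16:00: 09:30–13:30, 14:15–14:30.
Chen free within 09:30–16:00: 09:45–10:15, 10:30–11:00, 11:30–12:45, 13:15–16:00.
Ravi ∩ Chen: 09:45–10:15, 10:30–11:00, 11:30–12:45, 13:15–13:30, 14:15–14:30.
Restricted to 09:45–14:30: 09:45–10:15, 10:30–11:00, 11:30–12:45, 13:15–13:30, 14:15–14:30.
Windows ≥ 60 min: 11:30–12:45.
Latest start in the last window 11:30–12:45 is 12:45 − 60 min = 11:45.

11:45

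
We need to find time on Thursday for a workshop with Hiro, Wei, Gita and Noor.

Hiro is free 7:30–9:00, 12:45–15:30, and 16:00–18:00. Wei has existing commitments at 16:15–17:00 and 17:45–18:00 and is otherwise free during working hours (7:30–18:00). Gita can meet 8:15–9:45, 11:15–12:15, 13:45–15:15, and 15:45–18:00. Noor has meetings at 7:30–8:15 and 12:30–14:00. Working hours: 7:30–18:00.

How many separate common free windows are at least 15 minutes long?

4

Wei free within 07:30–18:00: 07:30–16:15, 17:00–17:45.
Noor free within 07:30–18:00: 08:15–12:30, 14:00–18:00.
Hiro ∩ Wei: 07:30–09:00, 12:45–15:30, 16:00–16:15, 17:00–17:45.
Hiro ∩ Wei ∩ Gita: 08:15–09:00, 13:45–15:15, 16:00–16:15, 17:00–17:45.
Hiro ∩ Wei ∩ Gita ∩ Noor: 08:15–09:00, 14:00–15:15, 16:00–16:15, 17:00–17:45.
Windows ≥ 15 min: 08:15–09:00, 14:00–15:15, 16:00–16:15, 17:00–17:45.
That's 4 windows.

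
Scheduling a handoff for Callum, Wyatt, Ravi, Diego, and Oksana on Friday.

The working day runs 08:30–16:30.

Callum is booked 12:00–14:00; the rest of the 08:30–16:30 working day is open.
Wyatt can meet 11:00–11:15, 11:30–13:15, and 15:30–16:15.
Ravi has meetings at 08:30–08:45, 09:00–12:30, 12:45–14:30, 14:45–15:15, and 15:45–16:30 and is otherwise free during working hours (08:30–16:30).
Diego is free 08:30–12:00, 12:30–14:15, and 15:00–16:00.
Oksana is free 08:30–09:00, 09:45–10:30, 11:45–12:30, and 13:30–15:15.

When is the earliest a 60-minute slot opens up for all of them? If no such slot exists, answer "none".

none

Callum free within 08:30–16:30: 08:30–12:00, 14:00–16:30.
Ravi free within 08:30–16:30: 08:45–09:00, 12:30–12:45, 14:30–14:45, 15:15–15:45.
Callum ∩ Wyatt: 11:00–11:15, 11:30–12:00, 15:30–16:15.
Callum ∩ Wyatt ∩ Ravi: 15:30–15:45.
Callum ∩ Wyatt ∩ Ravi ∩ Diego: 15:30–15:45.
Callum ∩ Wyatt ∩ Ravi ∩ Diego ∩ Oksana: (none).
Windows ≥ 60 min: (none).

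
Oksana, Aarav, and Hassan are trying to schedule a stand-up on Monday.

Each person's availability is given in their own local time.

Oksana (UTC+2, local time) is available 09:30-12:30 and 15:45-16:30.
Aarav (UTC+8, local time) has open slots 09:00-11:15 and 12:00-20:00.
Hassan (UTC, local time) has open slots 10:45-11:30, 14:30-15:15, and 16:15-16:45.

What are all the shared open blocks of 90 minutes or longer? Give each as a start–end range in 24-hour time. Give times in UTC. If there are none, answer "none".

Oksana → UTC: 07:30–10:30, 13:45–14:30.
Aarav → UTC: 01:00–03:15, 04:00–12:00.
Hassan → UTC: 10:45–11:30, 14:30–15:15, 16:15–16:45.
Oksana ∩ Aarav: 07:30–10:30.
Oksana ∩ Aarav ∩ Hassan: (none).
Windows ≥ 90 min: (none).

none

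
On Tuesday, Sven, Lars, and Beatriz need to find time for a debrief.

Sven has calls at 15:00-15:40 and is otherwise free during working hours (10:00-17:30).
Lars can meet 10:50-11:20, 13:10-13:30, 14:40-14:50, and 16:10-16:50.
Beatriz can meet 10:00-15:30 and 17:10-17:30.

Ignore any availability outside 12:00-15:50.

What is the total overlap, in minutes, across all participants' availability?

30 minutes

Sven free within 10:00–17:30: 10:00–15:00, 15:40–17:30.
Sven ∩ Lars: 10:50–11:20, 13:10–13:30, 14:40–14:50, 16:10–16:50.
Sven ∩ Lars ∩ Beatriz: 10:50–11:20, 13:10–13:30, 14:40–14:50.
Restricted to 12:00–15:50: 13:10–13:30, 14:40–14:50.
Total common minutes: 20 + 10 = 30.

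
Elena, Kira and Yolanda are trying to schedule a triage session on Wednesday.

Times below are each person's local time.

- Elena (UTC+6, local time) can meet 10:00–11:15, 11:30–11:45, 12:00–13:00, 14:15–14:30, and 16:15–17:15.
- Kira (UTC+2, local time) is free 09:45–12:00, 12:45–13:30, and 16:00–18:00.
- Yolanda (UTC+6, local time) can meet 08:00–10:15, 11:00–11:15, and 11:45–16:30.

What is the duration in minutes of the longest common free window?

Elena → UTC: 04:00–05:15, 05:30–05:45, 06:00–07:00, 08:15–08:30, 10:15–11:15.
Kira → UTC: 07:45–10:00, 10:45–11:30, 14:00–16:00.
Yolanda → UTC: 02:00–04:15, 05:00–05:15, 05:45–10:30.
Elena ∩ Kira: 08:15–08:30, 10:45–11:15.
Elena ∩ Kira ∩ Yolanda: 08:15–08:30.
Single common window of 15 minutes.

15 minutes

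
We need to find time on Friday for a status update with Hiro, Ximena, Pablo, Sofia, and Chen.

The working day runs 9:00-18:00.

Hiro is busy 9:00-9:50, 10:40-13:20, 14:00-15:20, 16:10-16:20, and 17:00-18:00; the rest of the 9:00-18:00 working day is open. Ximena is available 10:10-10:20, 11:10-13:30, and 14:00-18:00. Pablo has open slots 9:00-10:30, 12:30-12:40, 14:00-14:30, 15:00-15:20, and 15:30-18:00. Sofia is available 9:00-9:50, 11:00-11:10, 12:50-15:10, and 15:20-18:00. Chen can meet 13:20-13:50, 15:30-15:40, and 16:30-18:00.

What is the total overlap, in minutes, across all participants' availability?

Hiro free within 09:00–18:00: 09:50–10:40, 13:20–14:00, 15:20–16:10, 16:20–17:00.
Hiro ∩ Ximena: 10:10–10:20, 13:20–13:30, 15:20–16:10, 16:20–17:00.
Hiro ∩ Ximena ∩ Pablo: 10:10–10:20, 15:30–16:10, 16:20–17:00.
Hiro ∩ Ximena ∩ Pablo ∩ Sofia: 15:30–16:10, 16:20–17:00.
Hiro ∩ Ximena ∩ Pablo ∩ Sofia ∩ Chen: 15:30–15:40, 16:30–17:00.
Total common minutes: 10 + 30 = 40.

40 minutes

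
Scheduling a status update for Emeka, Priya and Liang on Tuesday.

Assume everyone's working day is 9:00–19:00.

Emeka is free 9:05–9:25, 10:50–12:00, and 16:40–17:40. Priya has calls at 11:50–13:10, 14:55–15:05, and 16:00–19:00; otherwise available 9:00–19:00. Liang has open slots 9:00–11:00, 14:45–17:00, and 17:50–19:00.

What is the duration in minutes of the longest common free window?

Priya free within 09:00–19:00: 09:00–11:50, 13:10–14:55, 15:05–16:00.
Emeka ∩ Priya: 09:05–09:25, 10:50–11:50.
Emeka ∩ Priya ∩ Liang: 09:05–09:25, 10:50–11:00.
Common window lengths: 20, 10 min; longest is 20.

20 minutes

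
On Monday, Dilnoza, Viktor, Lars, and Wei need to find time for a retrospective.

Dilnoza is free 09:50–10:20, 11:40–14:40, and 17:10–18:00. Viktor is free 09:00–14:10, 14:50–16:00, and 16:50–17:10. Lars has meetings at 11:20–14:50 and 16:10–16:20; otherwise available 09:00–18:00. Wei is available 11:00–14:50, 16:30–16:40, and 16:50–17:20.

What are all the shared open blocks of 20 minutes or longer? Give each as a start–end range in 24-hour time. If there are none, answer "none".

Lars free within 09:00–18:00: 09:00–11:20, 14:50–16:10, 16:20–18:00.
Dilnoza ∩ Viktor: 09:50–10:20, 11:40–14:10.
Dilnoza ∩ Viktor ∩ Lars: 09:50–10:20.
Dilnoza ∩ Viktor ∩ Lars ∩ Wei: (none).
Windows ≥ 20 min: (none).

none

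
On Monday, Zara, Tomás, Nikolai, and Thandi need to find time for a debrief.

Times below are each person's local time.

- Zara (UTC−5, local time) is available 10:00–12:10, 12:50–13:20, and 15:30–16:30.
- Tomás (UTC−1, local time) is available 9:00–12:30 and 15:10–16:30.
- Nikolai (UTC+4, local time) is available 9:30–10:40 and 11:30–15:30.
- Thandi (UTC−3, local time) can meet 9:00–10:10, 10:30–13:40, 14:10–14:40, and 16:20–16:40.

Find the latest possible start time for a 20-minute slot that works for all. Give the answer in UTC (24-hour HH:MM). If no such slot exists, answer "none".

Zara → UTC: 15:00–17:10, 17:50–18:20, 20:30–21:30.
Tomás → UTC: 10:00–13:30, 16:10–17:30.
Nikolai → UTC: 05:30–06:40, 07:30–11:30.
Thandi → UTC: 12:00–13:10, 13:30–16:40, 17:10–17:40, 19:20–19:40.
Zara ∩ Tomás: 16:10–17:10.
Zara ∩ Tomás ∩ Nikolai: (none).
Zara ∩ Tomás ∩ Nikolai ∩ Thandi: (none).
Windows ≥ 20 min: (none).

none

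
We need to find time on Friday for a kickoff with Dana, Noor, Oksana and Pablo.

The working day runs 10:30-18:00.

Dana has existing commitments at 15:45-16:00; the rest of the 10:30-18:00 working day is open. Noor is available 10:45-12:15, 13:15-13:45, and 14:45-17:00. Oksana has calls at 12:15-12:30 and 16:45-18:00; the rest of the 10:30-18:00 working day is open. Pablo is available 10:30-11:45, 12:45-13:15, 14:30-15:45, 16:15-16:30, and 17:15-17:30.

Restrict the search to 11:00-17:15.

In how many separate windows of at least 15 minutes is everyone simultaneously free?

3

Dana free within 10:30–18:00: 10:30–15:45, 16:00–18:00.
Oksana free within 10:30–18:00: 10:30–12:15, 12:30–16:45.
Dana ∩ Noor: 10:45–12:15, 13:15–13:45, 14:45–15:45, 16:00–17:00.
Dana ∩ Noor ∩ Oksana: 10:45–12:15, 13:15–13:45, 14:45–15:45, 16:00–16:45.
Dana ∩ Noor ∩ Oksana ∩ Pablo: 10:45–11:45, 14:45–15:45, 16:15–16:30.
Restricted to 11:00–17:15: 11:00–11:45, 14:45–15:45, 16:15–16:30.
Windows ≥ 15 min: 11:00–11:45, 14:45–15:45, 16:15–16:30.
That's 3 windows.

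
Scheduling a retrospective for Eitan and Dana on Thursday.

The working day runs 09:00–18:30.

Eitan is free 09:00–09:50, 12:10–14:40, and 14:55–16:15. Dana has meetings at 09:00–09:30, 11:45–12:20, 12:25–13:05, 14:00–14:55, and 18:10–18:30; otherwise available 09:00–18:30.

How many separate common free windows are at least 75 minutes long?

1

Dana free within 09:00–18:30: 09:30–11:45, 12:20–12:25, 13:05–14:00, 14:55–18:10.
Eitan ∩ Dana: 09:30–09:50, 12:20–12:25, 13:05–14:00, 14:55–16:15.
Windows ≥ 75 min: 14:55–16:15.
That's 1 window.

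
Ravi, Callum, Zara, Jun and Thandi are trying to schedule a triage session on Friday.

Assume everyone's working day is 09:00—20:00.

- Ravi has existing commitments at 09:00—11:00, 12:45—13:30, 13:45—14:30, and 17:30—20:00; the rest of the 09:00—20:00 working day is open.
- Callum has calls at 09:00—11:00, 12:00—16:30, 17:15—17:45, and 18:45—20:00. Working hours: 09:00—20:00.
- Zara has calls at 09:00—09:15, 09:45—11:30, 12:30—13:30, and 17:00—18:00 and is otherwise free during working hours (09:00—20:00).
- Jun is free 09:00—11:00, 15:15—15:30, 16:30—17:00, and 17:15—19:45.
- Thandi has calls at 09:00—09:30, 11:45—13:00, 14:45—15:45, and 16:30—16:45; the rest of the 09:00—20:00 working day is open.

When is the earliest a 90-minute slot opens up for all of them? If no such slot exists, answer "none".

Ravi free within 09:00–20:00: 11:00–12:45, 13:30–13:45, 14:30–17:30.
Callum free within 09:00–20:00: 11:00–12:00, 16:30–17:15, 17:45–18:45.
Zara free within 09:00–20:00: 09:15–09:45, 11:30–12:30, 13:30–17:00, 18:00–20:00.
Thandi free within 09:00–20:00: 09:30–11:45, 13:00–14:45, 15:45–16:30, 16:45–20:00.
Ravi ∩ Callum: 11:00–12:00, 16:30–17:15.
Ravi ∩ Callum ∩ Zara: 11:30–12:00, 16:30–17:00.
Ravi ∩ Callum ∩ Zara ∩ Jun: 16:30–17:00.
Ravi ∩ Callum ∩ Zara ∩ Jun ∩ Thandi: 16:45–17:00.
Windows ≥ 90 min: (none).

none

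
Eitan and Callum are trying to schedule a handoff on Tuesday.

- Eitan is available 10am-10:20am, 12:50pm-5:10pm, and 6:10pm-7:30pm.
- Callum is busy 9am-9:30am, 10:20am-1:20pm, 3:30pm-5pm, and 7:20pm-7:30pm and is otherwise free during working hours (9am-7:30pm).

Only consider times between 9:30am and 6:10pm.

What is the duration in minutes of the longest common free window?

Callum free within 09:00–19:30: 09:30–10:20, 13:20–15:30, 17:00–19:20.
Eitan ∩ Callum: 10:00–10:20, 13:20–15:30, 17:00–17:10, 18:10–19:20.
Restricted to 09:30–18:10: 10:00–10:20, 13:20–15:30, 17:00–17:10.
Common window lengths: 20, 130, 10 min; longest is 130.

130 minutes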